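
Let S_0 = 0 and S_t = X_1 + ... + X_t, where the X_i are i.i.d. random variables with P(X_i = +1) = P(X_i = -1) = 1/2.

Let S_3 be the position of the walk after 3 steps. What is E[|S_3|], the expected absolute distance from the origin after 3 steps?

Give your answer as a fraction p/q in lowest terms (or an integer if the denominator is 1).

Answer: 3/2

Derivation:
S_3 takes values m ≡ 1 (mod 2) with |m| ≤ 3; P(S_3=m) = C(3,(3+m)/2)/2^3.
Total paths: 2^3 = 8
Distribution: P(S=-3)=1/8, P(S=-1)=3/8, P(S=1)=3/8, P(S=3)=1/8
E[|S_3|] = Σ_m |m|·P(S_3=m) = 12/8 = 3/2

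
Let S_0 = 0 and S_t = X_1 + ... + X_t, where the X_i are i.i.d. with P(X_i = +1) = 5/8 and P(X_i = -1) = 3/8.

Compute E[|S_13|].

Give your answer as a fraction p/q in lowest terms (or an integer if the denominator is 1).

S_13 takes values m ≡ 1 (mod 2) with |m| ≤ 13; P(S_13=m) = C(13,(13+m)/2) · (5/8)^((13+m)/2) · (3/8)^((13-m)/2).
Distribution: P(S=-13)=1594323/549755813888, P(S=-11)=34543665/549755813888, P(S=-9)=172718325/274877906944, P(S=-7)=1055500875/274877906944, P(S=-5)=8795840625/549755813888, P(S=-3)=26387521875/549755813888, P(S=-1)=14659734375/137438953472, P(S=1)=24432890625/137438953472, P(S=3)=122164453125/549755813888, P(S=5)=113115234375/549755813888, P(S=7)=37705078125/274877906944, P(S=9)=17138671875/274877906944, P(S=11)=9521484375/549755813888, P(S=13)=1220703125/549755813888
E[|S_13|] = Σ_m |m|·P(S_13=m) = 68338784527/17179869184

Answer: 68338784527/17179869184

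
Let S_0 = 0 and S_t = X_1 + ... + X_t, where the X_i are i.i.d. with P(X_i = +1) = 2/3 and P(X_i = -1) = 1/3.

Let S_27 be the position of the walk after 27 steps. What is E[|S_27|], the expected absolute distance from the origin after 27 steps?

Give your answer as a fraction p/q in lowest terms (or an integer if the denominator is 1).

S_27 takes values m ≡ 1 (mod 2) with |m| ≤ 27; P(S_27=m) = C(27,(27+m)/2) · (2/3)^((27+m)/2) · (1/3)^((27-m)/2).
Distribution: P(S=-27)=1/7625597484987, P(S=-25)=2/282429536481, P(S=-23)=52/282429536481, P(S=-21)=2600/847288609443, P(S=-19)=10400/282429536481, P(S=-17)=95680/282429536481, P(S=-15)=2104960/847288609443, P(S=-13)=4209920/282429536481, P(S=-11)=21049600/282429536481, P(S=-9)=799884800/2541865828329, P(S=-7)=319953920/282429536481, P(S=-5)=988948480/282429536481, P(S=-3)=7911587840/847288609443, P(S=-1)=6085836800/282429536481, P(S=1)=12171673600/282429536481, P(S=3)=63292702720/847288609443, P(S=5)=31646351360/282429536481, P(S=7)=40954101760/282429536481, P(S=9)=409541017600/2541865828329, P(S=11)=43109580800/282429536481, P(S=13)=34487664640/282429536481, P(S=15)=68975329280/847288609443, P(S=17)=12540968960/282429536481, P(S=19)=5452595200/282429536481, P(S=21)=5452595200/847288609443, P(S=23)=436207616/282429536481, P(S=25)=67108864/282429536481, P(S=27)=134217728/7625597484987
E[|S_27|] = Σ_m |m|·P(S_27=m) = 862142190941/94143178827

Answer: 862142190941/94143178827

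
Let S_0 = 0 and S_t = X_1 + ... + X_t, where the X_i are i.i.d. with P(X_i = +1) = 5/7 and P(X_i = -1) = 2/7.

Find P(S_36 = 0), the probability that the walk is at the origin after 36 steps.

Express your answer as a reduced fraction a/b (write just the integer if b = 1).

To be at 0 after 36 steps: need exactly 18 steps of +1 and 18 of -1.
Number of such sequences: C(36,18) = 9075135300
Each has probability (5/7)^18 · (2/7)^18 = 1000000000000000000/2651730845859653471779023381601
P = 9075135300 · 1000000000000000000/2651730845859653471779023381601 = 1296447900000000000000000000/378818692265664781682717625943

Answer: 1296447900000000000000000000/378818692265664781682717625943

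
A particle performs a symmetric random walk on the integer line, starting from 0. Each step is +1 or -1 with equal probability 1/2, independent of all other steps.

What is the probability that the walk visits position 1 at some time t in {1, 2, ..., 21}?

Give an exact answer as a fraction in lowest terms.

Count via complement. Let g(t,s) = #length-t paths at position s with S_1..S_t all ≠ 1.
g(t,s) = g(t-1,s-1) + g(t-1,s+1) for s ≠ 1; g(t,1) = 0.
t=0: g(0,0)=1
t=1: g(1,-1)=1
t=2: g(2,-2)=1 g(2,0)=1
t=3: g(3,-3)=1 g(3,-1)=2
t=4: g(4,-4)=1 g(4,-2)=3 g(4,0)=2
t=5: g(5,-5)=1 g(5,-3)=4 g(5,-1)=5
t=6: g(6,-6)=1 g(6,-4)=5 g(6,-2)=9 g(6,0)=5
t=7: g(7,-7)=1 g(7,-5)=6 g(7,-3)=14 g(7,-1)=14
t=8: g(8,-8)=1 g(8,-6)=7 g(8,-4)=20 g(8,-2)=28 g(8,0)=14
t=9: g(9,-9)=1 g(9,-7)=8 g(9,-5)=27 g(9,-3)=48 g(9,-1)=42
t=10: g(10,-10)=1 g(10,-8)=9 g(10,-6)=35 g(10,-4)=75 g(10,-2)=90 g(10,0)=42
t=11: g(11,-11)=1 g(11,-9)=10 g(11,-7)=44 g(11,-5)=110 g(11,-3)=165 g(11,-1)=132
t=12: g(12,-12)=1 g(12,-10)=11 g(12,-8)=54 g(12,-6)=154 g(12,-4)=275 g(12,-2)=297 g(12,0)=132
t=13: g(13,-13)=1 g(13,-11)=12 g(13,-9)=65 g(13,-7)=208 g(13,-5)=429 g(13,-3)=572 g(13,-1)=429
t=14: g(14,-14)=1 g(14,-12)=13 g(14,-10)=77 g(14,-8)=273 g(14,-6)=637 g(14,-4)=1001 g(14,-2)=1001 g(14,0)=429
t=15: g(15,-15)=1 g(15,-13)=14 g(15,-11)=90 g(15,-9)=350 g(15,-7)=910 g(15,-5)=1638 g(15,-3)=2002 g(15,-1)=1430
t=16: g(16,-16)=1 g(16,-14)=15 g(16,-12)=104 g(16,-10)=440 g(16,-8)=1260 g(16,-6)=2548 g(16,-4)=3640 g(16,-2)=3432 g(16,0)=1430
t=17: g(17,-17)=1 g(17,-15)=16 g(17,-13)=119 g(17,-11)=544 g(17,-9)=1700 g(17,-7)=3808 g(17,-5)=6188 g(17,-3)=7072 g(17,-1)=4862
t=18: g(18,-18)=1 g(18,-16)=17 g(18,-14)=135 g(18,-12)=663 g(18,-10)=2244 g(18,-8)=5508 g(18,-6)=9996 g(18,-4)=13260 g(18,-2)=11934 g(18,0)=4862
t=19: g(19,-19)=1 g(19,-17)=18 g(19,-15)=152 g(19,-13)=798 g(19,-11)=2907 g(19,-9)=7752 g(19,-7)=15504 g(19,-5)=23256 g(19,-3)=25194 g(19,-1)=16796
t=20: g(20,-20)=1 g(20,-18)=19 g(20,-16)=170 g(20,-14)=950 g(20,-12)=3705 g(20,-10)=10659 g(20,-8)=23256 g(20,-6)=38760 g(20,-4)=48450 g(20,-2)=41990 g(20,0)=16796
t=21: g(21,-21)=1 g(21,-19)=20 g(21,-17)=189 g(21,-15)=1120 g(21,-13)=4655 g(21,-11)=14364 g(21,-9)=33915 g(21,-7)=62016 g(21,-5)=87210 g(21,-3)=90440 g(21,-1)=58786
Paths never hitting 1: Σ_s g(21,s) = 352716
Paths hitting 1: 2^21 - 352716 = 1744436
P = 1744436/2097152 = 436109/524288

Answer: 436109/524288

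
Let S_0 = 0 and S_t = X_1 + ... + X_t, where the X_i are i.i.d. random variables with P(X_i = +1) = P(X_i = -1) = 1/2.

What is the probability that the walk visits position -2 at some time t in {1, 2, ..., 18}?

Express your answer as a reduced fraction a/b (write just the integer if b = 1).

Answer: 84883/131072

Derivation:
Count via complement. Let g(t,s) = #length-t paths at position s with S_1..S_t all ≠ -2.
g(t,s) = g(t-1,s-1) + g(t-1,s+1) for s ≠ -2; g(t,-2) = 0.
t=0: g(0,0)=1
t=1: g(1,-1)=1 g(1,1)=1
t=2: g(2,0)=2 g(2,2)=1
t=3: g(3,-1)=2 g(3,1)=3 g(3,3)=1
t=4: g(4,0)=5 g(4,2)=4 g(4,4)=1
t=5: g(5,-1)=5 g(5,1)=9 g(5,3)=5 g(5,5)=1
t=6: g(6,0)=14 g(6,2)=14 g(6,4)=6 g(6,6)=1
t=7: g(7,-1)=14 g(7,1)=28 g(7,3)=20 g(7,5)=7 g(7,7)=1
t=8: g(8,0)=42 g(8,2)=48 g(8,4)=27 g(8,6)=8 g(8,8)=1
t=9: g(9,-1)=42 g(9,1)=90 g(9,3)=75 g(9,5)=35 g(9,7)=9 g(9,9)=1
t=10: g(10,0)=132 g(10,2)=165 g(10,4)=110 g(10,6)=44 g(10,8)=10 g(10,10)=1
t=11: g(11,-1)=132 g(11,1)=297 g(11,3)=275 g(11,5)=154 g(11,7)=54 g(11,9)=11 g(11,11)=1
t=12: g(12,0)=429 g(12,2)=572 g(12,4)=429 g(12,6)=208 g(12,8)=65 g(12,10)=12 g(12,12)=1
t=13: g(13,-1)=429 g(13,1)=1001 g(13,3)=1001 g(13,5)=637 g(13,7)=273 g(13,9)=77 g(13,11)=13 g(13,13)=1
t=14: g(14,0)=1430 g(14,2)=2002 g(14,4)=1638 g(14,6)=910 g(14,8)=350 g(14,10)=90 g(14,12)=14 g(14,14)=1
t=15: g(15,-1)=1430 g(15,1)=3432 g(15,3)=3640 g(15,5)=2548 g(15,7)=1260 g(15,9)=440 g(15,11)=104 g(15,13)=15 g(15,15)=1
t=16: g(16,0)=4862 g(16,2)=7072 g(16,4)=6188 g(16,6)=3808 g(16,8)=1700 g(16,10)=544 g(16,12)=119 g(16,14)=16 g(16,16)=1
t=17: g(17,-1)=4862 g(17,1)=11934 g(17,3)=13260 g(17,5)=9996 g(17,7)=5508 g(17,9)=2244 g(17,11)=663 g(17,13)=135 g(17,15)=17 g(17,17)=1
t=18: g(18,0)=16796 g(18,2)=25194 g(18,4)=23256 g(18,6)=15504 g(18,8)=7752 g(18,10)=2907 g(18,12)=798 g(18,14)=152 g(18,16)=18 g(18,18)=1
Paths never hitting -2: Σ_s g(18,s) = 92378
Paths hitting -2: 2^18 - 92378 = 169766
P = 169766/262144 = 84883/131072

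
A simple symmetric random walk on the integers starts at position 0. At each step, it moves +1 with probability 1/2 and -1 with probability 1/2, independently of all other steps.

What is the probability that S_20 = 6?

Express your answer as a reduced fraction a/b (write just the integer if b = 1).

To reach position 6 after 20 steps: need 13 steps of +1 and 7 of -1.
Favorable paths: C(20,13) = 77520
Total paths: 2^20 = 1048576
P = 77520/1048576 = 4845/65536

Answer: 4845/65536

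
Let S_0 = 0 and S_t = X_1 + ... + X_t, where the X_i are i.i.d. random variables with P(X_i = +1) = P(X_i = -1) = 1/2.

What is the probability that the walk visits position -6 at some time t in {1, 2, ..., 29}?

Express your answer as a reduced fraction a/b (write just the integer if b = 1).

Answer: 35558423/134217728

Derivation:
Count via complement. Let g(t,s) = #length-t paths at position s with S_1..S_t all ≠ -6.
g(t,s) = g(t-1,s-1) + g(t-1,s+1) for s ≠ -6; g(t,-6) = 0.
t=0: g(0,0)=1
t=1: g(1,-1)=1 g(1,1)=1
t=2: g(2,-2)=1 g(2,0)=2 g(2,2)=1
t=3: g(3,-3)=1 g(3,-1)=3 g(3,1)=3 g(3,3)=1
t=4: g(4,-4)=1 g(4,-2)=4 g(4,0)=6 g(4,2)=4 g(4,4)=1
t=5: g(5,-5)=1 g(5,-3)=5 g(5,-1)=10 g(5,1)=10 g(5,3)=5 g(5,5)=1
t=6: g(6,-4)=6 g(6,-2)=15 g(6,0)=20 g(6,2)=15 g(6,4)=6 g(6,6)=1
t=7: g(7,-5)=6 g(7,-3)=21 g(7,-1)=35 g(7,1)=35 g(7,3)=21 g(7,5)=7 g(7,7)=1
t=8: g(8,-4)=27 g(8,-2)=56 g(8,0)=70 g(8,2)=56 g(8,4)=28 g(8,6)=8 g(8,8)=1
t=9: g(9,-5)=27 g(9,-3)=83 g(9,-1)=126 g(9,1)=126 g(9,3)=84 g(9,5)=36 g(9,7)=9 g(9,9)=1
t=10: g(10,-4)=110 g(10,-2)=209 g(10,0)=252 g(10,2)=210 g(10,4)=120 g(10,6)=45 g(10,8)=10 g(10,10)=1
t=11: g(11,-5)=110 g(11,-3)=319 g(11,-1)=461 g(11,1)=462 g(11,3)=330 g(11,5)=165 g(11,7)=55 g(11,9)=11 g(11,11)=1
t=12: g(12,-4)=429 g(12,-2)=780 g(12,0)=923 g(12,2)=792 g(12,4)=495 g(12,6)=220 g(12,8)=66 g(12,10)=12 g(12,12)=1
t=13: g(13,-5)=429 g(13,-3)=1209 g(13,-1)=1703 g(13,1)=1715 g(13,3)=1287 g(13,5)=715 g(13,7)=286 g(13,9)=78 g(13,11)=13 g(13,13)=1
t=14: g(14,-4)=1638 g(14,-2)=2912 g(14,0)=3418 g(14,2)=3002 g(14,4)=2002 g(14,6)=1001 g(14,8)=364 g(14,10)=91 g(14,12)=14 g(14,14)=1
t=15: g(15,-5)=1638 g(15,-3)=4550 g(15,-1)=6330 g(15,1)=6420 g(15,3)=5004 g(15,5)=3003 g(15,7)=1365 g(15,9)=455 g(15,11)=105 g(15,13)=15 g(15,15)=1
t=16: g(16,-4)=6188 g(16,-2)=10880 g(16,0)=12750 g(16,2)=11424 g(16,4)=8007 g(16,6)=4368 g(16,8)=1820 g(16,10)=560 g(16,12)=120 g(16,14)=16 g(16,16)=1
t=17: g(17,-5)=6188 g(17,-3)=17068 g(17,-1)=23630 g(17,1)=24174 g(17,3)=19431 g(17,5)=12375 g(17,7)=6188 g(17,9)=2380 g(17,11)=680 g(17,13)=136 g(17,15)=17 g(17,17)=1
t=18: g(18,-4)=23256 g(18,-2)=40698 g(18,0)=47804 g(18,2)=43605 g(18,4)=31806 g(18,6)=18563 g(18,8)=8568 g(18,10)=3060 g(18,12)=816 g(18,14)=153 g(18,16)=18 g(18,18)=1
t=19: g(19,-5)=23256 g(19,-3)=63954 g(19,-1)=88502 g(19,1)=91409 g(19,3)=75411 g(19,5)=50369 g(19,7)=27131 g(19,9)=11628 g(19,11)=3876 g(19,13)=969 g(19,15)=171 g(19,17)=19 g(19,19)=1
t=20: g(20,-4)=87210 g(20,-2)=152456 g(20,0)=179911 g(20,2)=166820 g(20,4)=125780 g(20,6)=77500 g(20,8)=38759 g(20,10)=15504 g(20,12)=4845 g(20,14)=1140 g(20,16)=190 g(20,18)=20 g(20,20)=1
t=21: g(21,-5)=87210 g(21,-3)=239666 g(21,-1)=332367 g(21,1)=346731 g(21,3)=292600 g(21,5)=203280 g(21,7)=116259 g(21,9)=54263 g(21,11)=20349 g(21,13)=5985 g(21,15)=1330 g(21,17)=210 g(21,19)=21 g(21,21)=1
t=22: g(22,-4)=326876 g(22,-2)=572033 g(22,0)=679098 g(22,2)=639331 g(22,4)=495880 g(22,6)=319539 g(22,8)=170522 g(22,10)=74612 g(22,12)=26334 g(22,14)=7315 g(22,16)=1540 g(22,18)=231 g(22,20)=22 g(22,22)=1
t=23: g(23,-5)=326876 g(23,-3)=898909 g(23,-1)=1251131 g(23,1)=1318429 g(23,3)=1135211 g(23,5)=815419 g(23,7)=490061 g(23,9)=245134 g(23,11)=100946 g(23,13)=33649 g(23,15)=8855 g(23,17)=1771 g(23,19)=253 g(23,21)=23 g(23,23)=1
t=24: g(24,-4)=1225785 g(24,-2)=2150040 g(24,0)=2569560 g(24,2)=2453640 g(24,4)=1950630 g(24,6)=1305480 g(24,8)=735195 g(24,10)=346080 g(24,12)=134595 g(24,14)=42504 g(24,16)=10626 g(24,18)=2024 g(24,20)=276 g(24,22)=24 g(24,24)=1
t=25: g(25,-5)=1225785 g(25,-3)=3375825 g(25,-1)=4719600 g(25,1)=5023200 g(25,3)=4404270 g(25,5)=3256110 g(25,7)=2040675 g(25,9)=1081275 g(25,11)=480675 g(25,13)=177099 g(25,15)=53130 g(25,17)=12650 g(25,19)=2300 g(25,21)=300 g(25,23)=25 g(25,25)=1
t=26: g(26,-4)=4601610 g(26,-2)=8095425 g(26,0)=9742800 g(26,2)=9427470 g(26,4)=7660380 g(26,6)=5296785 g(26,8)=3121950 g(26,10)=1561950 g(26,12)=657774 g(26,14)=230229 g(26,16)=65780 g(26,18)=14950 g(26,20)=2600 g(26,22)=325 g(26,24)=26 g(26,26)=1
t=27: g(27,-5)=4601610 g(27,-3)=12697035 g(27,-1)=17838225 g(27,1)=19170270 g(27,3)=17087850 g(27,5)=12957165 g(27,7)=8418735 g(27,9)=4683900 g(27,11)=2219724 g(27,13)=888003 g(27,15)=296009 g(27,17)=80730 g(27,19)=17550 g(27,21)=2925 g(27,23)=351 g(27,25)=27 g(27,27)=1
t=28: g(28,-4)=17298645 g(28,-2)=30535260 g(28,0)=37008495 g(28,2)=36258120 g(28,4)=30045015 g(28,6)=21375900 g(28,8)=13102635 g(28,10)=6903624 g(28,12)=3107727 g(28,14)=1184012 g(28,16)=376739 g(28,18)=98280 g(28,20)=20475 g(28,22)=3276 g(28,24)=378 g(28,26)=28 g(28,28)=1
t=29: g(29,-5)=17298645 g(29,-3)=47833905 g(29,-1)=67543755 g(29,1)=73266615 g(29,3)=66303135 g(29,5)=51420915 g(29,7)=34478535 g(29,9)=20006259 g(29,11)=10011351 g(29,13)=4291739 g(29,15)=1560751 g(29,17)=475019 g(29,19)=118755 g(29,21)=23751 g(29,23)=3654 g(29,25)=406 g(29,27)=29 g(29,29)=1
Paths never hitting -6: Σ_s g(29,s) = 394637220
Paths hitting -6: 2^29 - 394637220 = 142233692
P = 142233692/536870912 = 35558423/134217728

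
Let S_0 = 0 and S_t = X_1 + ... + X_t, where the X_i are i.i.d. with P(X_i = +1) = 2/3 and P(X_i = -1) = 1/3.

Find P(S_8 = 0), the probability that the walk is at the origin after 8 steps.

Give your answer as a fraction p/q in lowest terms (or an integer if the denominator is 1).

Answer: 1120/6561

Derivation:
To be at 0 after 8 steps: need exactly 4 steps of +1 and 4 of -1.
Number of such sequences: C(8,4) = 70
Each has probability (2/3)^4 · (1/3)^4 = 16/6561
P = 70 · 16/6561 = 1120/6561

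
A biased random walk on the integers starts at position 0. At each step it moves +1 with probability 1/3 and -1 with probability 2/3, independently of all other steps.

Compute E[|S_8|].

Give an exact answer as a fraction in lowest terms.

S_8 takes values m ≡ 0 (mod 2) with |m| ≤ 8; P(S_8=m) = C(8,(8+m)/2) · (1/3)^((8+m)/2) · (2/3)^((8-m)/2).
Distribution: P(S=-8)=256/6561, P(S=-6)=1024/6561, P(S=-4)=1792/6561, P(S=-2)=1792/6561, P(S=0)=1120/6561, P(S=2)=448/6561, P(S=4)=112/6561, P(S=6)=16/6561, P(S=8)=1/6561
E[|S_8|] = Σ_m |m|·P(S_8=m) = 20392/6561

Answer: 20392/6561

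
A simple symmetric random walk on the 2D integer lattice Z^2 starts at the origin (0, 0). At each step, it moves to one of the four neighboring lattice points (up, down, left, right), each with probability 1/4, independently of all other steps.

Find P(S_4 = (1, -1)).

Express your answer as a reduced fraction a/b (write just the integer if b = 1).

Let h be the number of horizontal steps (so 4-h are vertical). To end at (1,-1) need (h+1)/2 right-steps and ((4-h)-1)/2 up-steps.
Sum over h with 1 ≤ h ≤ 3, h ≡ 1 (mod 2), 4-h ≡ 1 (mod 2):
h=1: C(4,1)·C(1,1)·C(3,1) = 4·1·3 = 12
h=3: C(4,3)·C(3,2)·C(1,0) = 4·3·1 = 12
Total favorable: 24
Total paths: 4^4 = 256
P = 24/256 = 3/32

Answer: 3/32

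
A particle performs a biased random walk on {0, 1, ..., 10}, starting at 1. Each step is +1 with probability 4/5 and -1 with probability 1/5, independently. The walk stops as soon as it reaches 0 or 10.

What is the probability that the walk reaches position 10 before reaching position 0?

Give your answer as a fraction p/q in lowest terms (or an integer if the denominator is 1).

Answer: 262144/349525

Derivation:
Biased walk: p = 4/5, q = 1/5, r = q/p = 1/4
Gambler's ruin: P(hit 10 before 0 | start at 1) = (1 - r^a)/(1 - r^N)
r^1 = 1/4; r^10 = 1/1048576
P = (1 - 1/4) / (1 - 1/1048576) = 3/4 / 1048575/1048576 = 262144/349525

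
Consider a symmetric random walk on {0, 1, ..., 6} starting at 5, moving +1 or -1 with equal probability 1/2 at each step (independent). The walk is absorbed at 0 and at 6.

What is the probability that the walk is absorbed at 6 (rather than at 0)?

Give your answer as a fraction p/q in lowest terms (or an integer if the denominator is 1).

Answer: 5/6

Derivation:
Symmetric walk (p = 1/2): the harmonic-function argument gives P(hit 6 before 0 | start at 5) = a/N.
P = 5/6 = 5/6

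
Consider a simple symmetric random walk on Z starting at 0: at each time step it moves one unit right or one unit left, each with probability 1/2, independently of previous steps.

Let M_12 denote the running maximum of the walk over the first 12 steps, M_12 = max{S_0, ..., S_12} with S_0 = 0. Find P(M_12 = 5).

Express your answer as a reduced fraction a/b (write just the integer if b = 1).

Answer: 55/1024

Derivation:
Let M_12 = max(S_0,...,S_12). Use the reflection principle: for j ≥ 1, #{paths with M_12 ≥ j} = #{S_12 ≥ j} + #{S_12 ≥ j+1}.
By reflection, #{M_12 ≥ 5} = #{S_12 ≥ 5} + #{S_12 ≥ 6} = 299 + 299 = 598.
#{M_12 ≥ 6} = #{S_12 ≥ 6} + #{S_12 ≥ 7} = 299 + 79 = 378.
#{M_12 = 5} = 598 - 378 = 220.
P(M_12 = 5) = 220/4096 = 55/1024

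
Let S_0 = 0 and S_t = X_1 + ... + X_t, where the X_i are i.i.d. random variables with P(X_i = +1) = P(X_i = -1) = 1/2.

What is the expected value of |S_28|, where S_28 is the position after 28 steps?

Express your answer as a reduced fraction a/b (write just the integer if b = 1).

Answer: 35102025/8388608

Derivation:
S_28 takes values m ≡ 0 (mod 2) with |m| ≤ 28; P(S_28=m) = C(28,(28+m)/2)/2^28.
Total paths: 2^28 = 268435456
Distribution: P(S=-28)=1/268435456, P(S=-26)=28/268435456, P(S=-24)=378/268435456, P(S=-22)=3276/268435456, P(S=-20)=20475/268435456, P(S=-18)=98280/268435456, P(S=-16)=376740/268435456, P(S=-14)=1184040/268435456, P(S=-12)=3108105/268435456, P(S=-10)=6906900/268435456, P(S=-8)=13123110/268435456, P(S=-6)=21474180/268435456, P(S=-4)=30421755/268435456, P(S=-2)=37442160/268435456, P(S=0)=40116600/268435456, P(S=2)=37442160/268435456, P(S=4)=30421755/268435456, P(S=6)=21474180/268435456, P(S=8)=13123110/268435456, P(S=10)=6906900/268435456, P(S=12)=3108105/268435456, P(S=14)=1184040/268435456, P(S=16)=376740/268435456, P(S=18)=98280/268435456, P(S=20)=20475/268435456, P(S=22)=3276/268435456, P(S=24)=378/268435456, P(S=26)=28/268435456, P(S=28)=1/268435456
E[|S_28|] = Σ_m |m|·P(S_28=m) = 1123264800/268435456 = 35102025/8388608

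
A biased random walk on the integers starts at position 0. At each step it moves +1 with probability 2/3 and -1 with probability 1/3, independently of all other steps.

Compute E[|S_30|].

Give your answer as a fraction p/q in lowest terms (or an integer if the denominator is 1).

Answer: 8572735215010/847288609443

Derivation:
S_30 takes values m ≡ 0 (mod 2) with |m| ≤ 30; P(S_30=m) = C(30,(30+m)/2) · (2/3)^((30+m)/2) · (1/3)^((30-m)/2).
Distribution: P(S=-30)=1/205891132094649, P(S=-28)=20/68630377364883, P(S=-26)=580/68630377364883, P(S=-24)=32480/205891132094649, P(S=-22)=16240/7625597484987, P(S=-20)=168896/7625597484987, P(S=-18)=4222400/22876792454961, P(S=-16)=9651200/7625597484987, P(S=-14)=55494400/7625597484987, P(S=-12)=2441753600/68630377364883, P(S=-10)=3418455040/22876792454961, P(S=-8)=12430745600/22876792454961, P(S=-6)=118092083200/68630377364883, P(S=-4)=36336025600/7625597484987, P(S=-2)=88244633600/7625597484987, P(S=0)=564765655040/22876792454961, P(S=2)=352978534400/7625597484987, P(S=4)=581376409600/7625597484987, P(S=6)=7557893324800/68630377364883, P(S=8)=3182270873600/22876792454961, P(S=10)=3500497960960/22876792454961, P(S=12)=10001422745600/68630377364883, P(S=14)=909220249600/7625597484987, P(S=16)=632501043200/7625597484987, P(S=18)=1106876825600/22876792454961, P(S=20)=177100292096/7625597484987, P(S=22)=68115496960/7625597484987, P(S=24)=544923975680/205891132094649, P(S=26)=38923141120/68630377364883, P(S=28)=5368709120/68630377364883, P(S=30)=1073741824/205891132094649
E[|S_30|] = Σ_m |m|·P(S_30=m) = 8572735215010/847288609443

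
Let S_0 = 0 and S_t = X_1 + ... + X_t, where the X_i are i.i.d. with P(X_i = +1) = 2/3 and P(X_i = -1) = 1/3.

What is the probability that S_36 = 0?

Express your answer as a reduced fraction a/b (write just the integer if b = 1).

Answer: 792997422694400/50031545098999707

Derivation:
To be at 0 after 36 steps: need exactly 18 steps of +1 and 18 of -1.
Number of such sequences: C(36,18) = 9075135300
Each has probability (2/3)^18 · (1/3)^18 = 262144/150094635296999121
P = 9075135300 · 262144/150094635296999121 = 792997422694400/50031545098999707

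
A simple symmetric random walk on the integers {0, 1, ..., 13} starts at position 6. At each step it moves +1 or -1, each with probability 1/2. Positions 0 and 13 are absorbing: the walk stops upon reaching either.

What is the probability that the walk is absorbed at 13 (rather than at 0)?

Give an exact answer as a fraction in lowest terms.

Symmetric walk (p = 1/2): the harmonic-function argument gives P(hit 13 before 0 | start at 6) = a/N.
P = 6/13 = 6/13

Answer: 6/13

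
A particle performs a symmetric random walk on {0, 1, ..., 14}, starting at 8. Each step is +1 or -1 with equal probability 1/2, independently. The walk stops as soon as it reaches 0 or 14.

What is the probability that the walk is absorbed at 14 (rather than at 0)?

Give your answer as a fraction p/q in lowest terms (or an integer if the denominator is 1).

Symmetric walk (p = 1/2): the harmonic-function argument gives P(hit 14 before 0 | start at 8) = a/N.
P = 8/14 = 4/7

Answer: 4/7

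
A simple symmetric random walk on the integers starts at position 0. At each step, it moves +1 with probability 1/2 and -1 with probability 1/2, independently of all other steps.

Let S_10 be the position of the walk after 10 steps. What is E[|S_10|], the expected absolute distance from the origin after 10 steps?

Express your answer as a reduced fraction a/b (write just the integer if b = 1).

S_10 takes values m ≡ 0 (mod 2) with |m| ≤ 10; P(S_10=m) = C(10,(10+m)/2)/2^10.
Total paths: 2^10 = 1024
Distribution: P(S=-10)=1/1024, P(S=-8)=10/1024, P(S=-6)=45/1024, P(S=-4)=120/1024, P(S=-2)=210/1024, P(S=0)=252/1024, P(S=2)=210/1024, P(S=4)=120/1024, P(S=6)=45/1024, P(S=8)=10/1024, P(S=10)=1/1024
E[|S_10|] = Σ_m |m|·P(S_10=m) = 2520/1024 = 315/128

Answer: 315/128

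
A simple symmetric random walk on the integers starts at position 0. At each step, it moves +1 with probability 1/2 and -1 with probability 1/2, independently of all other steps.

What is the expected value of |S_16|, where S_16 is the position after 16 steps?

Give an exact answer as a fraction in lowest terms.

S_16 takes values m ≡ 0 (mod 2) with |m| ≤ 16; P(S_16=m) = C(16,(16+m)/2)/2^16.
Total paths: 2^16 = 65536
Distribution: P(S=-16)=1/65536, P(S=-14)=16/65536, P(S=-12)=120/65536, P(S=-10)=560/65536, P(S=-8)=1820/65536, P(S=-6)=4368/65536, P(S=-4)=8008/65536, P(S=-2)=11440/65536, P(S=0)=12870/65536, P(S=2)=11440/65536, P(S=4)=8008/65536, P(S=6)=4368/65536, P(S=8)=1820/65536, P(S=10)=560/65536, P(S=12)=120/65536, P(S=14)=16/65536, P(S=16)=1/65536
E[|S_16|] = Σ_m |m|·P(S_16=m) = 205920/65536 = 6435/2048

Answer: 6435/2048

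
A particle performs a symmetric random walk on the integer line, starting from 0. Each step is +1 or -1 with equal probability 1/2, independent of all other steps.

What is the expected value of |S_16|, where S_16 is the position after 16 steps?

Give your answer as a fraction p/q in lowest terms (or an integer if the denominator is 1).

S_16 takes values m ≡ 0 (mod 2) with |m| ≤ 16; P(S_16=m) = C(16,(16+m)/2)/2^16.
Total paths: 2^16 = 65536
Distribution: P(S=-16)=1/65536, P(S=-14)=16/65536, P(S=-12)=120/65536, P(S=-10)=560/65536, P(S=-8)=1820/65536, P(S=-6)=4368/65536, P(S=-4)=8008/65536, P(S=-2)=11440/65536, P(S=0)=12870/65536, P(S=2)=11440/65536, P(S=4)=8008/65536, P(S=6)=4368/65536, P(S=8)=1820/65536, P(S=10)=560/65536, P(S=12)=120/65536, P(S=14)=16/65536, P(S=16)=1/65536
E[|S_16|] = Σ_m |m|·P(S_16=m) = 205920/65536 = 6435/2048

Answer: 6435/2048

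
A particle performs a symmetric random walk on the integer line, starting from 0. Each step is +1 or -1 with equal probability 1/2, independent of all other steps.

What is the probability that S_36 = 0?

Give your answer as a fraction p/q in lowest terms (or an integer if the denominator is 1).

Answer: 2268783825/17179869184

Derivation:
To return to 0 after 36 steps: need exactly 18 steps of +1 and 18 of -1.
Favorable paths: C(36,18) = 9075135300
Total paths: 2^36 = 68719476736
P = 9075135300/68719476736 = 2268783825/17179869184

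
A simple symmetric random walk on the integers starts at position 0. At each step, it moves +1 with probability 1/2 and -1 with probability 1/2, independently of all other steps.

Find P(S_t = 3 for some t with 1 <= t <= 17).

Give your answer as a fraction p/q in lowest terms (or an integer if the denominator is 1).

Count via complement. Let g(t,s) = #length-t paths at position s with S_1..S_t all ≠ 3.
g(t,s) = g(t-1,s-1) + g(t-1,s+1) for s ≠ 3; g(t,3) = 0.
t=0: g(0,0)=1
t=1: g(1,-1)=1 g(1,1)=1
t=2: g(2,-2)=1 g(2,0)=2 g(2,2)=1
t=3: g(3,-3)=1 g(3,-1)=3 g(3,1)=3
t=4: g(4,-4)=1 g(4,-2)=4 g(4,0)=6 g(4,2)=3
t=5: g(5,-5)=1 g(5,-3)=5 g(5,-1)=10 g(5,1)=9
t=6: g(6,-6)=1 g(6,-4)=6 g(6,-2)=15 g(6,0)=19 g(6,2)=9
t=7: g(7,-7)=1 g(7,-5)=7 g(7,-3)=21 g(7,-1)=34 g(7,1)=28
t=8: g(8,-8)=1 g(8,-6)=8 g(8,-4)=28 g(8,-2)=55 g(8,0)=62 g(8,2)=28
t=9: g(9,-9)=1 g(9,-7)=9 g(9,-5)=36 g(9,-3)=83 g(9,-1)=117 g(9,1)=90
t=10: g(10,-10)=1 g(10,-8)=10 g(10,-6)=45 g(10,-4)=119 g(10,-2)=200 g(10,0)=207 g(10,2)=90
t=11: g(11,-11)=1 g(11,-9)=11 g(11,-7)=55 g(11,-5)=164 g(11,-3)=319 g(11,-1)=407 g(11,1)=297
t=12: g(12,-12)=1 g(12,-10)=12 g(12,-8)=66 g(12,-6)=219 g(12,-4)=483 g(12,-2)=726 g(12,0)=704 g(12,2)=297
t=13: g(13,-13)=1 g(13,-11)=13 g(13,-9)=78 g(13,-7)=285 g(13,-5)=702 g(13,-3)=1209 g(13,-1)=1430 g(13,1)=1001
t=14: g(14,-14)=1 g(14,-12)=14 g(14,-10)=91 g(14,-8)=363 g(14,-6)=987 g(14,-4)=1911 g(14,-2)=2639 g(14,0)=2431 g(14,2)=1001
t=15: g(15,-15)=1 g(15,-13)=15 g(15,-11)=105 g(15,-9)=454 g(15,-7)=1350 g(15,-5)=2898 g(15,-3)=4550 g(15,-1)=5070 g(15,1)=3432
t=16: g(16,-16)=1 g(16,-14)=16 g(16,-12)=120 g(16,-10)=559 g(16,-8)=1804 g(16,-6)=4248 g(16,-4)=7448 g(16,-2)=9620 g(16,0)=8502 g(16,2)=3432
t=17: g(17,-17)=1 g(17,-15)=17 g(17,-13)=136 g(17,-11)=679 g(17,-9)=2363 g(17,-7)=6052 g(17,-5)=11696 g(17,-3)=17068 g(17,-1)=18122 g(17,1)=11934
Paths never hitting 3: Σ_s g(17,s) = 68068
Paths hitting 3: 2^17 - 68068 = 63004
P = 63004/131072 = 15751/32768

Answer: 15751/32768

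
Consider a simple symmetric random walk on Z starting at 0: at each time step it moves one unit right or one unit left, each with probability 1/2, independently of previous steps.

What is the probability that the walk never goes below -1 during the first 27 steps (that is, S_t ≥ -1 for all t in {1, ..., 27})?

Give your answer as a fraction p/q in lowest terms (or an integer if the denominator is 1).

Let f(t,s) = #length-t paths at position s with S_1..S_t all ≥ -1.
f(t,s) = f(t-1,s-1) + f(t-1,s+1) for s ≥ -1; f(t,s) = 0 for s < -1.
t=0: f(0,0)=1
t=1: f(1,-1)=1 f(1,1)=1
t=2: f(2,0)=2 f(2,2)=1
t=3: f(3,-1)=2 f(3,1)=3 f(3,3)=1
t=4: f(4,0)=5 f(4,2)=4 f(4,4)=1
t=5: f(5,-1)=5 f(5,1)=9 f(5,3)=5 f(5,5)=1
t=6: f(6,0)=14 f(6,2)=14 f(6,4)=6 f(6,6)=1
t=7: f(7,-1)=14 f(7,1)=28 f(7,3)=20 f(7,5)=7 f(7,7)=1
t=8: f(8,0)=42 f(8,2)=48 f(8,4)=27 f(8,6)=8 f(8,8)=1
t=9: f(9,-1)=42 f(9,1)=90 f(9,3)=75 f(9,5)=35 f(9,7)=9 f(9,9)=1
t=10: f(10,0)=132 f(10,2)=165 f(10,4)=110 f(10,6)=44 f(10,8)=10 f(10,10)=1
t=11: f(11,-1)=132 f(11,1)=297 f(11,3)=275 f(11,5)=154 f(11,7)=54 f(11,9)=11 f(11,11)=1
t=12: f(12,0)=429 f(12,2)=572 f(12,4)=429 f(12,6)=208 f(12,8)=65 f(12,10)=12 f(12,12)=1
t=13: f(13,-1)=429 f(13,1)=1001 f(13,3)=1001 f(13,5)=637 f(13,7)=273 f(13,9)=77 f(13,11)=13 f(13,13)=1
t=14: f(14,0)=1430 f(14,2)=2002 f(14,4)=1638 f(14,6)=910 f(14,8)=350 f(14,10)=90 f(14,12)=14 f(14,14)=1
t=15: f(15,-1)=1430 f(15,1)=3432 f(15,3)=3640 f(15,5)=2548 f(15,7)=1260 f(15,9)=440 f(15,11)=104 f(15,13)=15 f(15,15)=1
t=16: f(16,0)=4862 f(16,2)=7072 f(16,4)=6188 f(16,6)=3808 f(16,8)=1700 f(16,10)=544 f(16,12)=119 f(16,14)=16 f(16,16)=1
t=17: f(17,-1)=4862 f(17,1)=11934 f(17,3)=13260 f(17,5)=9996 f(17,7)=5508 f(17,9)=2244 f(17,11)=663 f(17,13)=135 f(17,15)=17 f(17,17)=1
t=18: f(18,0)=16796 f(18,2)=25194 f(18,4)=23256 f(18,6)=15504 f(18,8)=7752 f(18,10)=2907 f(18,12)=798 f(18,14)=152 f(18,16)=18 f(18,18)=1
t=19: f(19,-1)=16796 f(19,1)=41990 f(19,3)=48450 f(19,5)=38760 f(19,7)=23256 f(19,9)=10659 f(19,11)=3705 f(19,13)=950 f(19,15)=170 f(19,17)=19 f(19,19)=1
t=20: f(20,0)=58786 f(20,2)=90440 f(20,4)=87210 f(20,6)=62016 f(20,8)=33915 f(20,10)=14364 f(20,12)=4655 f(20,14)=1120 f(20,16)=189 f(20,18)=20 f(20,20)=1
t=21: f(21,-1)=58786 f(21,1)=149226 f(21,3)=177650 f(21,5)=149226 f(21,7)=95931 f(21,9)=48279 f(21,11)=19019 f(21,13)=5775 f(21,15)=1309 f(21,17)=209 f(21,19)=21 f(21,21)=1
t=22: f(22,0)=208012 f(22,2)=326876 f(22,4)=326876 f(22,6)=245157 f(22,8)=144210 f(22,10)=67298 f(22,12)=24794 f(22,14)=7084 f(22,16)=1518 f(22,18)=230 f(22,20)=22 f(22,22)=1
t=23: f(23,-1)=208012 f(23,1)=534888 f(23,3)=653752 f(23,5)=572033 f(23,7)=389367 f(23,9)=211508 f(23,11)=92092 f(23,13)=31878 f(23,15)=8602 f(23,17)=1748 f(23,19)=252 f(23,21)=23 f(23,23)=1
t=24: f(24,0)=742900 f(24,2)=1188640 f(24,4)=1225785 f(24,6)=961400 f(24,8)=600875 f(24,10)=303600 f(24,12)=123970 f(24,14)=40480 f(24,16)=10350 f(24,18)=2000 f(24,20)=275 f(24,22)=24 f(24,24)=1
t=25: f(25,-1)=742900 f(25,1)=1931540 f(25,3)=2414425 f(25,5)=2187185 f(25,7)=1562275 f(25,9)=904475 f(25,11)=427570 f(25,13)=164450 f(25,15)=50830 f(25,17)=12350 f(25,19)=2275 f(25,21)=299 f(25,23)=25 f(25,25)=1
t=26: f(26,0)=2674440 f(26,2)=4345965 f(26,4)=4601610 f(26,6)=3749460 f(26,8)=2466750 f(26,10)=1332045 f(26,12)=592020 f(26,14)=215280 f(26,16)=63180 f(26,18)=14625 f(26,20)=2574 f(26,22)=324 f(26,24)=26 f(26,26)=1
t=27: f(27,-1)=2674440 f(27,1)=7020405 f(27,3)=8947575 f(27,5)=8351070 f(27,7)=6216210 f(27,9)=3798795 f(27,11)=1924065 f(27,13)=807300 f(27,15)=278460 f(27,17)=77805 f(27,19)=17199 f(27,21)=2898 f(27,23)=350 f(27,25)=27 f(27,27)=1
Σ_s f(27,s) = 40116600
P = 40116600/134217728 = 5014575/16777216

Answer: 5014575/16777216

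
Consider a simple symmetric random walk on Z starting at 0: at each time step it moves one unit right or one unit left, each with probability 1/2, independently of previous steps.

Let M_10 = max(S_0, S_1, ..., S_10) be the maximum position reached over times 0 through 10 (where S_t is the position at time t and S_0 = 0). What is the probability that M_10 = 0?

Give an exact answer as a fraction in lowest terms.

Let M_10 = max(S_0,...,S_10). Use the reflection principle: for j ≥ 1, #{paths with M_10 ≥ j} = #{S_10 ≥ j} + #{S_10 ≥ j+1}.
P(M_10 ≥ 0) = 1 since S_0 = 0, so #{M_10 ≥ 0} = 1024.
#{M_10 ≥ 1} = #{S_10 ≥ 1} + #{S_10 ≥ 2} = 386 + 386 = 772.
#{M_10 = 0} = 1024 - 772 = 252.
P(M_10 = 0) = 252/1024 = 63/256

Answer: 63/256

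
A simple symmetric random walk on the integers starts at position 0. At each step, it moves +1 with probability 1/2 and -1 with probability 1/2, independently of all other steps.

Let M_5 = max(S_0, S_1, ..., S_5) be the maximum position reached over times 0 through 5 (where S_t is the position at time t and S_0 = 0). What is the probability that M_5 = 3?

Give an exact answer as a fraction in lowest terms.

Let M_5 = max(S_0,...,S_5). Use the reflection principle: for j ≥ 1, #{paths with M_5 ≥ j} = #{S_5 ≥ j} + #{S_5 ≥ j+1}.
By reflection, #{M_5 ≥ 3} = #{S_5 ≥ 3} + #{S_5 ≥ 4} = 6 + 1 = 7.
#{M_5 ≥ 4} = #{S_5 ≥ 4} + #{S_5 ≥ 5} = 1 + 1 = 2.
#{M_5 = 3} = 7 - 2 = 5.
P(M_5 = 3) = 5/32 = 5/32

Answer: 5/32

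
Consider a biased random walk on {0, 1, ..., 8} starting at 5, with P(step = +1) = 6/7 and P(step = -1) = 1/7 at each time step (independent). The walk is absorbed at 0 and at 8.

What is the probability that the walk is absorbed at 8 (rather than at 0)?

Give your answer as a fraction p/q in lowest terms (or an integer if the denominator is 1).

Biased walk: p = 6/7, q = 1/7, r = q/p = 1/6
Gambler's ruin: P(hit 8 before 0 | start at 5) = (1 - r^a)/(1 - r^N)
r^5 = 1/7776; r^8 = 1/1679616
P = (1 - 1/7776) / (1 - 1/1679616) = 7775/7776 / 1679615/1679616 = 335880/335923

Answer: 335880/335923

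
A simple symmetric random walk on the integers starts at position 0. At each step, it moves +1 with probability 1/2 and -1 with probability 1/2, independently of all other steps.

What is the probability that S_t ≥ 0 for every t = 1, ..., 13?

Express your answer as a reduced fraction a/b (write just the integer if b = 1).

Answer: 429/2048

Derivation:
Let f(t,s) = #length-t paths at position s with S_1..S_t all ≥ 0.
f(t,s) = f(t-1,s-1) + f(t-1,s+1) for s ≥ 0; f(t,s) = 0 for s < 0.
t=0: f(0,0)=1
t=1: f(1,1)=1
t=2: f(2,0)=1 f(2,2)=1
t=3: f(3,1)=2 f(3,3)=1
t=4: f(4,0)=2 f(4,2)=3 f(4,4)=1
t=5: f(5,1)=5 f(5,3)=4 f(5,5)=1
t=6: f(6,0)=5 f(6,2)=9 f(6,4)=5 f(6,6)=1
t=7: f(7,1)=14 f(7,3)=14 f(7,5)=6 f(7,7)=1
t=8: f(8,0)=14 f(8,2)=28 f(8,4)=20 f(8,6)=7 f(8,8)=1
t=9: f(9,1)=42 f(9,3)=48 f(9,5)=27 f(9,7)=8 f(9,9)=1
t=10: f(10,0)=42 f(10,2)=90 f(10,4)=75 f(10,6)=35 f(10,8)=9 f(10,10)=1
t=11: f(11,1)=132 f(11,3)=165 f(11,5)=110 f(11,7)=44 f(11,9)=10 f(11,11)=1
t=12: f(12,0)=132 f(12,2)=297 f(12,4)=275 f(12,6)=154 f(12,8)=54 f(12,10)=11 f(12,12)=1
t=13: f(13,1)=429 f(13,3)=572 f(13,5)=429 f(13,7)=208 f(13,9)=65 f(13,11)=12 f(13,13)=1
Σ_s f(13,s) = 1716
P = 1716/8192 = 429/2048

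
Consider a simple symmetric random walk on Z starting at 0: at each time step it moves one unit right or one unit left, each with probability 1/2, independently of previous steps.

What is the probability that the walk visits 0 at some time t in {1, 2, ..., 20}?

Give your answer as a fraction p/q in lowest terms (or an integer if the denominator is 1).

Count via complement. Let g(t,s) = #length-t paths at position s with S_1..S_t all ≠ 0.
g(t,s) = g(t-1,s-1) + g(t-1,s+1) for s ≠ 0; g(t,0) = 0.
t=0: g(0,0)=1
t=1: g(1,-1)=1 g(1,1)=1
t=2: g(2,-2)=1 g(2,2)=1
t=3: g(3,-3)=1 g(3,-1)=1 g(3,1)=1 g(3,3)=1
t=4: g(4,-4)=1 g(4,-2)=2 g(4,2)=2 g(4,4)=1
t=5: g(5,-5)=1 g(5,-3)=3 g(5,-1)=2 g(5,1)=2 g(5,3)=3 g(5,5)=1
t=6: g(6,-6)=1 g(6,-4)=4 g(6,-2)=5 g(6,2)=5 g(6,4)=4 g(6,6)=1
t=7: g(7,-7)=1 g(7,-5)=5 g(7,-3)=9 g(7,-1)=5 g(7,1)=5 g(7,3)=9 g(7,5)=5 g(7,7)=1
t=8: g(8,-8)=1 g(8,-6)=6 g(8,-4)=14 g(8,-2)=14 g(8,2)=14 g(8,4)=14 g(8,6)=6 g(8,8)=1
t=9: g(9,-9)=1 g(9,-7)=7 g(9,-5)=20 g(9,-3)=28 g(9,-1)=14 g(9,1)=14 g(9,3)=28 g(9,5)=20 g(9,7)=7 g(9,9)=1
t=10: g(10,-10)=1 g(10,-8)=8 g(10,-6)=27 g(10,-4)=48 g(10,-2)=42 g(10,2)=42 g(10,4)=48 g(10,6)=27 g(10,8)=8 g(10,10)=1
t=11: g(11,-11)=1 g(11,-9)=9 g(11,-7)=35 g(11,-5)=75 g(11,-3)=90 g(11,-1)=42 g(11,1)=42 g(11,3)=90 g(11,5)=75 g(11,7)=35 g(11,9)=9 g(11,11)=1
t=12: g(12,-12)=1 g(12,-10)=10 g(12,-8)=44 g(12,-6)=110 g(12,-4)=165 g(12,-2)=132 g(12,2)=132 g(12,4)=165 g(12,6)=110 g(12,8)=44 g(12,10)=10 g(12,12)=1
t=13: g(13,-13)=1 g(13,-11)=11 g(13,-9)=54 g(13,-7)=154 g(13,-5)=275 g(13,-3)=297 g(13,-1)=132 g(13,1)=132 g(13,3)=297 g(13,5)=275 g(13,7)=154 g(13,9)=54 g(13,11)=11 g(13,13)=1
t=14: g(14,-14)=1 g(14,-12)=12 g(14,-10)=65 g(14,-8)=208 g(14,-6)=429 g(14,-4)=572 g(14,-2)=429 g(14,2)=429 g(14,4)=572 g(14,6)=429 g(14,8)=208 g(14,10)=65 g(14,12)=12 g(14,14)=1
t=15: g(15,-15)=1 g(15,-13)=13 g(15,-11)=77 g(15,-9)=273 g(15,-7)=637 g(15,-5)=1001 g(15,-3)=1001 g(15,-1)=429 g(15,1)=429 g(15,3)=1001 g(15,5)=1001 g(15,7)=637 g(15,9)=273 g(15,11)=77 g(15,13)=13 g(15,15)=1
t=16: g(16,-16)=1 g(16,-14)=14 g(16,-12)=90 g(16,-10)=350 g(16,-8)=910 g(16,-6)=1638 g(16,-4)=2002 g(16,-2)=1430 g(16,2)=1430 g(16,4)=2002 g(16,6)=1638 g(16,8)=910 g(16,10)=350 g(16,12)=90 g(16,14)=14 g(16,16)=1
t=17: g(17,-17)=1 g(17,-15)=15 g(17,-13)=104 g(17,-11)=440 g(17,-9)=1260 g(17,-7)=2548 g(17,-5)=3640 g(17,-3)=3432 g(17,-1)=1430 g(17,1)=1430 g(17,3)=3432 g(17,5)=3640 g(17,7)=2548 g(17,9)=1260 g(17,11)=440 g(17,13)=104 g(17,15)=15 g(17,17)=1
t=18: g(18,-18)=1 g(18,-16)=16 g(18,-14)=119 g(18,-12)=544 g(18,-10)=1700 g(18,-8)=3808 g(18,-6)=6188 g(18,-4)=7072 g(18,-2)=4862 g(18,2)=4862 g(18,4)=7072 g(18,6)=6188 g(18,8)=3808 g(18,10)=1700 g(18,12)=544 g(18,14)=119 g(18,16)=16 g(18,18)=1
t=19: g(19,-19)=1 g(19,-17)=17 g(19,-15)=135 g(19,-13)=663 g(19,-11)=2244 g(19,-9)=5508 g(19,-7)=9996 g(19,-5)=13260 g(19,-3)=11934 g(19,-1)=4862 g(19,1)=4862 g(19,3)=11934 g(19,5)=13260 g(19,7)=9996 g(19,9)=5508 g(19,11)=2244 g(19,13)=663 g(19,15)=135 g(19,17)=17 g(19,19)=1
t=20: g(20,-20)=1 g(20,-18)=18 g(20,-16)=152 g(20,-14)=798 g(20,-12)=2907 g(20,-10)=7752 g(20,-8)=15504 g(20,-6)=23256 g(20,-4)=25194 g(20,-2)=16796 g(20,2)=16796 g(20,4)=25194 g(20,6)=23256 g(20,8)=15504 g(20,10)=7752 g(20,12)=2907 g(20,14)=798 g(20,16)=152 g(20,18)=18 g(20,20)=1
Paths never hitting 0: Σ_s g(20,s) = 184756
Paths hitting 0: 2^20 - 184756 = 863820
P = 863820/1048576 = 215955/262144

Answer: 215955/262144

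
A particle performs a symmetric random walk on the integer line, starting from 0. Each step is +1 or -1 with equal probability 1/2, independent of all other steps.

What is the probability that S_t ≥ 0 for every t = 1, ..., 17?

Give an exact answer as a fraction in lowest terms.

Let f(t,s) = #length-t paths at position s with S_1..S_t all ≥ 0.
f(t,s) = f(t-1,s-1) + f(t-1,s+1) for s ≥ 0; f(t,s) = 0 for s < 0.
t=0: f(0,0)=1
t=1: f(1,1)=1
t=2: f(2,0)=1 f(2,2)=1
t=3: f(3,1)=2 f(3,3)=1
t=4: f(4,0)=2 f(4,2)=3 f(4,4)=1
t=5: f(5,1)=5 f(5,3)=4 f(5,5)=1
t=6: f(6,0)=5 f(6,2)=9 f(6,4)=5 f(6,6)=1
t=7: f(7,1)=14 f(7,3)=14 f(7,5)=6 f(7,7)=1
t=8: f(8,0)=14 f(8,2)=28 f(8,4)=20 f(8,6)=7 f(8,8)=1
t=9: f(9,1)=42 f(9,3)=48 f(9,5)=27 f(9,7)=8 f(9,9)=1
t=10: f(10,0)=42 f(10,2)=90 f(10,4)=75 f(10,6)=35 f(10,8)=9 f(10,10)=1
t=11: f(11,1)=132 f(11,3)=165 f(11,5)=110 f(11,7)=44 f(11,9)=10 f(11,11)=1
t=12: f(12,0)=132 f(12,2)=297 f(12,4)=275 f(12,6)=154 f(12,8)=54 f(12,10)=11 f(12,12)=1
t=13: f(13,1)=429 f(13,3)=572 f(13,5)=429 f(13,7)=208 f(13,9)=65 f(13,11)=12 f(13,13)=1
t=14: f(14,0)=429 f(14,2)=1001 f(14,4)=1001 f(14,6)=637 f(14,8)=273 f(14,10)=77 f(14,12)=13 f(14,14)=1
t=15: f(15,1)=1430 f(15,3)=2002 f(15,5)=1638 f(15,7)=910 f(15,9)=350 f(15,11)=90 f(15,13)=14 f(15,15)=1
t=16: f(16,0)=1430 f(16,2)=3432 f(16,4)=3640 f(16,6)=2548 f(16,8)=1260 f(16,10)=440 f(16,12)=104 f(16,14)=15 f(16,16)=1
t=17: f(17,1)=4862 f(17,3)=7072 f(17,5)=6188 f(17,7)=3808 f(17,9)=1700 f(17,11)=544 f(17,13)=119 f(17,15)=16 f(17,17)=1
Σ_s f(17,s) = 24310
P = 24310/131072 = 12155/65536

Answer: 12155/65536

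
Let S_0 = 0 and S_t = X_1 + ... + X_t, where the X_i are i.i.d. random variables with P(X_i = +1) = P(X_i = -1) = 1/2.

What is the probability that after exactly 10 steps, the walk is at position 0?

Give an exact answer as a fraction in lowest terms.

To return to 0 after 10 steps: need exactly 5 steps of +1 and 5 of -1.
Favorable paths: C(10,5) = 252
Total paths: 2^10 = 1024
P = 252/1024 = 63/256

Answer: 63/256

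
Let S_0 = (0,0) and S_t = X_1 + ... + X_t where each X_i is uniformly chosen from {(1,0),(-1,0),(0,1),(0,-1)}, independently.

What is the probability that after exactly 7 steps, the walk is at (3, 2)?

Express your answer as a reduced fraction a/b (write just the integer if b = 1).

Answer: 245/16384

Derivation:
Let h be the number of horizontal steps (so 7-h are vertical). To end at (3,2) need (h+3)/2 right-steps and ((7-h)+2)/2 up-steps.
Sum over h with 3 ≤ h ≤ 5, h ≡ 1 (mod 2), 7-h ≡ 0 (mod 2):
h=3: C(7,3)·C(3,3)·C(4,3) = 35·1·4 = 140
h=5: C(7,5)·C(5,4)·C(2,2) = 21·5·1 = 105
Total favorable: 245
Total paths: 4^7 = 16384
P = 245/16384 = 245/16384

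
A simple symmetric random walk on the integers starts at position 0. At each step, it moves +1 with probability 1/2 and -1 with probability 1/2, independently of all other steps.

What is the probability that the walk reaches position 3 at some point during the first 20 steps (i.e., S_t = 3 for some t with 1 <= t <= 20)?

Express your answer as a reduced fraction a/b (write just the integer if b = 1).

Count via complement. Let g(t,s) = #length-t paths at position s with S_1..S_t all ≠ 3.
g(t,s) = g(t-1,s-1) + g(t-1,s+1) for s ≠ 3; g(t,3) = 0.
t=0: g(0,0)=1
t=1: g(1,-1)=1 g(1,1)=1
t=2: g(2,-2)=1 g(2,0)=2 g(2,2)=1
t=3: g(3,-3)=1 g(3,-1)=3 g(3,1)=3
t=4: g(4,-4)=1 g(4,-2)=4 g(4,0)=6 g(4,2)=3
t=5: g(5,-5)=1 g(5,-3)=5 g(5,-1)=10 g(5,1)=9
t=6: g(6,-6)=1 g(6,-4)=6 g(6,-2)=15 g(6,0)=19 g(6,2)=9
t=7: g(7,-7)=1 g(7,-5)=7 g(7,-3)=21 g(7,-1)=34 g(7,1)=28
t=8: g(8,-8)=1 g(8,-6)=8 g(8,-4)=28 g(8,-2)=55 g(8,0)=62 g(8,2)=28
t=9: g(9,-9)=1 g(9,-7)=9 g(9,-5)=36 g(9,-3)=83 g(9,-1)=117 g(9,1)=90
t=10: g(10,-10)=1 g(10,-8)=10 g(10,-6)=45 g(10,-4)=119 g(10,-2)=200 g(10,0)=207 g(10,2)=90
t=11: g(11,-11)=1 g(11,-9)=11 g(11,-7)=55 g(11,-5)=164 g(11,-3)=319 g(11,-1)=407 g(11,1)=297
t=12: g(12,-12)=1 g(12,-10)=12 g(12,-8)=66 g(12,-6)=219 g(12,-4)=483 g(12,-2)=726 g(12,0)=704 g(12,2)=297
t=13: g(13,-13)=1 g(13,-11)=13 g(13,-9)=78 g(13,-7)=285 g(13,-5)=702 g(13,-3)=1209 g(13,-1)=1430 g(13,1)=1001
t=14: g(14,-14)=1 g(14,-12)=14 g(14,-10)=91 g(14,-8)=363 g(14,-6)=987 g(14,-4)=1911 g(14,-2)=2639 g(14,0)=2431 g(14,2)=1001
t=15: g(15,-15)=1 g(15,-13)=15 g(15,-11)=105 g(15,-9)=454 g(15,-7)=1350 g(15,-5)=2898 g(15,-3)=4550 g(15,-1)=5070 g(15,1)=3432
t=16: g(16,-16)=1 g(16,-14)=16 g(16,-12)=120 g(16,-10)=559 g(16,-8)=1804 g(16,-6)=4248 g(16,-4)=7448 g(16,-2)=9620 g(16,0)=8502 g(16,2)=3432
t=17: g(17,-17)=1 g(17,-15)=17 g(17,-13)=136 g(17,-11)=679 g(17,-9)=2363 g(17,-7)=6052 g(17,-5)=11696 g(17,-3)=17068 g(17,-1)=18122 g(17,1)=11934
t=18: g(18,-18)=1 g(18,-16)=18 g(18,-14)=153 g(18,-12)=815 g(18,-10)=3042 g(18,-8)=8415 g(18,-6)=17748 g(18,-4)=28764 g(18,-2)=35190 g(18,0)=30056 g(18,2)=11934
t=19: g(19,-19)=1 g(19,-17)=19 g(19,-15)=171 g(19,-13)=968 g(19,-11)=3857 g(19,-9)=11457 g(19,-7)=26163 g(19,-5)=46512 g(19,-3)=63954 g(19,-1)=65246 g(19,1)=41990
t=20: g(20,-20)=1 g(20,-18)=20 g(20,-16)=190 g(20,-14)=1139 g(20,-12)=4825 g(20,-10)=15314 g(20,-8)=37620 g(20,-6)=72675 g(20,-4)=110466 g(20,-2)=129200 g(20,0)=107236 g(20,2)=41990
Paths never hitting 3: Σ_s g(20,s) = 520676
Paths hitting 3: 2^20 - 520676 = 527900
P = 527900/1048576 = 131975/262144

Answer: 131975/262144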